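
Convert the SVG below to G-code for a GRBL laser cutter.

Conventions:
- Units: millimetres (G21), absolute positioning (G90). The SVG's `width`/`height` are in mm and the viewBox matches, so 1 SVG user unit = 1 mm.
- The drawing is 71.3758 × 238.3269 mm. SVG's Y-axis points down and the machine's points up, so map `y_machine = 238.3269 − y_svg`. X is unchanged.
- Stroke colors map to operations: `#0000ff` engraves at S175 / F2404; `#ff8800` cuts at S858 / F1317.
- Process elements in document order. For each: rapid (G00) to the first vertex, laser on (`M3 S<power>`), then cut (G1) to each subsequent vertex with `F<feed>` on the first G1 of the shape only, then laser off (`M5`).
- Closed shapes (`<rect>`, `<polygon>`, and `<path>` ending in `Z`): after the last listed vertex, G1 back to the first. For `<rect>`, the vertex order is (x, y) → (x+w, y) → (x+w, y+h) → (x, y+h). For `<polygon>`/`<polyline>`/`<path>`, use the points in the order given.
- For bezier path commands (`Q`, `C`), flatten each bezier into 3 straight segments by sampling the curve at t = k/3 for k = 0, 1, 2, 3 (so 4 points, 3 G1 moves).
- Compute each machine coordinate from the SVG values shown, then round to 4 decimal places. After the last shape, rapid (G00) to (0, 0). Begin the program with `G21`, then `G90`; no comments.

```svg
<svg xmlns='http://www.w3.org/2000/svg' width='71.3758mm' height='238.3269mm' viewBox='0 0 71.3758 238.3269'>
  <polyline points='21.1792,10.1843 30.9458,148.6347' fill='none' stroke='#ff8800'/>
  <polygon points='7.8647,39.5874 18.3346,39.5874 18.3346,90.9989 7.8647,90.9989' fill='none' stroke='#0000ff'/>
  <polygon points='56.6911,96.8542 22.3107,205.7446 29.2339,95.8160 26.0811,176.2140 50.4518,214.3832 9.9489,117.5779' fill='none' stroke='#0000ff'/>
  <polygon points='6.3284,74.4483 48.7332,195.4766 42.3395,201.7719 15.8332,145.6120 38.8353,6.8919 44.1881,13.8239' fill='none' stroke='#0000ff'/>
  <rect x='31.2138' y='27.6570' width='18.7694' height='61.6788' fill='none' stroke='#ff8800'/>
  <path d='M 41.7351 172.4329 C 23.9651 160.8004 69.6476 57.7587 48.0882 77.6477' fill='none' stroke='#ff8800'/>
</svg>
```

G21
G90
G00 X21.1792 Y228.1426
M3 S858
G1 X30.9458 Y89.6922 F1317
M5
G00 X7.8647 Y198.7395
M3 S175
G1 X18.3346 Y198.7395 F2404
G1 X18.3346 Y147.3280
G1 X7.8647 Y147.3280
G1 X7.8647 Y198.7395
M5
G00 X56.6911 Y141.4727
M3 S175
G1 X22.3107 Y32.5823 F2404
G1 X29.2339 Y142.5109
G1 X26.0811 Y62.1129
G1 X50.4518 Y23.9437
G1 X9.9489 Y120.7490
G1 X56.6911 Y141.4727
M5
G00 X6.3284 Y163.8786
M3 S175
G1 X48.7332 Y42.8503 F2404
G1 X42.3395 Y36.5550
G1 X15.8332 Y92.7149
G1 X38.8353 Y231.4350
G1 X44.1881 Y224.5030
G1 X6.3284 Y163.8786
M5
G00 X31.2138 Y210.6699
M3 S858
G1 X49.9832 Y210.6699 F1317
G1 X49.9832 Y148.9911
G1 X31.2138 Y148.9911
G1 X31.2138 Y210.6699
M5
G00 X41.7351 Y65.8940
M3 S858
G1 X40.2754 Y100.0577 F1317
G1 X52.0742 Y147.5298
G1 X48.0882 Y160.6792
M5
G00 X0.0000 Y0.0000

1 u = 1 mm; y_m = 238.3269 − y.

[1] `<polyline>` line segment, #ff8800→cut S858 F1317: (21.1792,228.1426) → (30.9458,89.6922)

[2] `<polygon>` rectangle, #0000ff→engrave S175 F2404: (7.8647,198.7395) → (18.3346,198.7395) → (18.3346,147.3280) → (7.8647,147.3280) → (7.8647,198.7395) (closed)

[3] `<polygon>` closed polygon, #0000ff→engrave S175 F2404: (56.6911,141.4727) → (22.3107,32.5823) → (29.2339,142.5109) → (26.0811,62.1129) → (50.4518,23.9437) → (9.9489,120.7490) → (56.6911,141.4727) (closed)

[4] `<polygon>` closed polygon, #0000ff→engrave S175 F2404: (6.3284,163.8786) → (48.7332,42.8503) → (42.3395,36.5550) → (15.8332,92.7149) → (38.8353,231.4350) → (44.1881,224.5030) → (6.3284,163.8786) (closed)

[5] `<rect>` rectangle, #ff8800→cut S858 F1317: (31.2138,210.6699) → (49.9832,210.6699) → (49.9832,148.9911) → (31.2138,148.9911) → (31.2138,210.6699) (closed)

[6] `<path>` cubic bezier, #ff8800→cut S858 F1317: (41.7351,65.8940) → (40.2754,100.0577) → (52.0742,147.5298) → (48.0882,160.6792)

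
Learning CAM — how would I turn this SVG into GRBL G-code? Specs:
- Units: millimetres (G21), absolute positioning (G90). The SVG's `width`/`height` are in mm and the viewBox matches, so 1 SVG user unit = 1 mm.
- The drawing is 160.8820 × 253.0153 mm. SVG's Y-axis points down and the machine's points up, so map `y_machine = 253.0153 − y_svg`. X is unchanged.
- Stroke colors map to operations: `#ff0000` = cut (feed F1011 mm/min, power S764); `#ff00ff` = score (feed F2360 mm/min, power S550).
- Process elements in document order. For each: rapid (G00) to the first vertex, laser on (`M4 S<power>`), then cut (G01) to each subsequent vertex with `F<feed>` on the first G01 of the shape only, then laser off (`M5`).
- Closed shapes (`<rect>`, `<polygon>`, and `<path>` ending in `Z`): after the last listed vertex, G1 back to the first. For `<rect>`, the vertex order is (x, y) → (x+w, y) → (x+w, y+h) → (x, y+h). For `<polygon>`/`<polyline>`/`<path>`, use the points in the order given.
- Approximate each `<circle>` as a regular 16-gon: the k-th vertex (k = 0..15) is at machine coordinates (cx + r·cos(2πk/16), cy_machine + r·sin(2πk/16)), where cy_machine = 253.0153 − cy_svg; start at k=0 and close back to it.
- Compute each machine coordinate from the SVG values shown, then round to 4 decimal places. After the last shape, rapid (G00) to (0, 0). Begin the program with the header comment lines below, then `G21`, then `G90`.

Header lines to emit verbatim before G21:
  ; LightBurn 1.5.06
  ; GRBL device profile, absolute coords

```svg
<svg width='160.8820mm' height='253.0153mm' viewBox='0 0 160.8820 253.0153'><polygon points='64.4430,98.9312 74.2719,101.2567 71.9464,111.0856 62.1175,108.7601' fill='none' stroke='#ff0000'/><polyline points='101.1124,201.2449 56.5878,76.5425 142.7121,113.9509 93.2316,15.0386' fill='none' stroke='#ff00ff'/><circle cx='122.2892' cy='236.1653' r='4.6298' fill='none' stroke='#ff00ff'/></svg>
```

1 u = 1 mm; y_m = 253.0153 − y.

[1] `<polygon>` regular polygon, #ff0000→cut S764 F1011: (64.4430,154.0841) → (74.2719,151.7586) → (71.9464,141.9297) → (62.1175,144.2552) → (64.4430,154.0841) (closed)

[2] `<polyline>` open polyline, #ff00ff→score S550 F2360: (101.1124,51.7704) → (56.5878,176.4728) → (142.7121,139.0644) → (93.2316,237.9767)

[3] `<circle>` circle, #ff00ff→score S550 F2360: (126.9190,16.8500) → (126.5666,18.6217) → (125.5630,20.1238) → (124.0609,21.1274) → (122.2892,21.4798) → (120.5175,21.1274) → (119.0154,20.1238) → (118.0118,18.6217) → (117.6594,16.8500) → (118.0118,15.0783) → (119.0154,13.5762) → (120.5175,12.5726) → (122.2892,12.2202) → (124.0609,12.5726) → (125.5630,13.5762) → (126.5666,15.0783) → (126.9190,16.8500) (closed)

; LightBurn 1.5.06
; GRBL device profile, absolute coords
G21
G90
G00 X64.4430 Y154.0841
M4 S764
G01 X74.2719 Y151.7586 F1011
G01 X71.9464 Y141.9297
G01 X62.1175 Y144.2552
G01 X64.4430 Y154.0841
M5
G00 X101.1124 Y51.7704
M4 S550
G01 X56.5878 Y176.4728 F2360
G01 X142.7121 Y139.0644
G01 X93.2316 Y237.9767
M5
G00 X126.9190 Y16.8500
M4 S550
G01 X126.5666 Y18.6217 F2360
G01 X125.5630 Y20.1238
G01 X124.0609 Y21.1274
G01 X122.2892 Y21.4798
G01 X120.5175 Y21.1274
G01 X119.0154 Y20.1238
G01 X118.0118 Y18.6217
G01 X117.6594 Y16.8500
G01 X118.0118 Y15.0783
G01 X119.0154 Y13.5762
G01 X120.5175 Y12.5726
G01 X122.2892 Y12.2202
G01 X124.0609 Y12.5726
G01 X125.5630 Y13.5762
G01 X126.5666 Y15.0783
G01 X126.9190 Y16.8500
M5
G00 X0.0000 Y0.0000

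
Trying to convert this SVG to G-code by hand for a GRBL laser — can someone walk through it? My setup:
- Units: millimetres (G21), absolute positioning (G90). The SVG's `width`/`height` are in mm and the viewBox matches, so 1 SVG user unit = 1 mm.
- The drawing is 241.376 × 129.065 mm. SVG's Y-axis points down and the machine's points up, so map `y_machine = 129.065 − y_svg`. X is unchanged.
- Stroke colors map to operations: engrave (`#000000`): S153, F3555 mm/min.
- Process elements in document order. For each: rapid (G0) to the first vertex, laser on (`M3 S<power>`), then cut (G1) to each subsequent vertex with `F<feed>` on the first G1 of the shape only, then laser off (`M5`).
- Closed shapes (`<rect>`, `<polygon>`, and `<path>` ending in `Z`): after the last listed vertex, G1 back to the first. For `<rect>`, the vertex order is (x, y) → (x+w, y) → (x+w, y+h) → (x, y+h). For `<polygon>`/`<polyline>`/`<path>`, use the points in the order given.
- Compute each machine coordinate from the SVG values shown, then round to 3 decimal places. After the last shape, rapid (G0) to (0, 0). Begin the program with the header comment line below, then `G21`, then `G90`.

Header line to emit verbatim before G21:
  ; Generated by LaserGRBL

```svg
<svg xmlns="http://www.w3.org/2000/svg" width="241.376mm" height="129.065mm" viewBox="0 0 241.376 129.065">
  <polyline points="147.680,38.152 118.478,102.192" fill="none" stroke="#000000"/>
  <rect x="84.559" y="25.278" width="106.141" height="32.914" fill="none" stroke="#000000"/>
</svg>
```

; Generated by LaserGRBL
G21
G90
G0 X147.680 Y90.913
M3 S153
G1 X118.478 Y26.873 F3555
M5
G0 X84.559 Y103.787
M3 S153
G1 X190.700 Y103.787 F3555
G1 X190.700 Y70.873
G1 X84.559 Y70.873
G1 X84.559 Y103.787
M5
G0 X0.000 Y0.000

viewBox `0 0 241.376 129.065` with mm width/height → 1 unit = 1 mm. Flip: y_m = 129.065 − y_svg.

**Shape 1** — `<polyline>` line segment, stroke `#000000` → engrave (S153, F3555). Machine vertices: (147.680,90.913) → (118.478,26.873). Open path.

**Shape 2** — `<rect>` rectangle, stroke `#000000` → engrave (S153, F3555). Machine vertices: (84.559,103.787) → (190.700,103.787) → (190.700,70.873) → (84.559,70.873) → (84.559,103.787). Closed: final G1 returns to the first vertex.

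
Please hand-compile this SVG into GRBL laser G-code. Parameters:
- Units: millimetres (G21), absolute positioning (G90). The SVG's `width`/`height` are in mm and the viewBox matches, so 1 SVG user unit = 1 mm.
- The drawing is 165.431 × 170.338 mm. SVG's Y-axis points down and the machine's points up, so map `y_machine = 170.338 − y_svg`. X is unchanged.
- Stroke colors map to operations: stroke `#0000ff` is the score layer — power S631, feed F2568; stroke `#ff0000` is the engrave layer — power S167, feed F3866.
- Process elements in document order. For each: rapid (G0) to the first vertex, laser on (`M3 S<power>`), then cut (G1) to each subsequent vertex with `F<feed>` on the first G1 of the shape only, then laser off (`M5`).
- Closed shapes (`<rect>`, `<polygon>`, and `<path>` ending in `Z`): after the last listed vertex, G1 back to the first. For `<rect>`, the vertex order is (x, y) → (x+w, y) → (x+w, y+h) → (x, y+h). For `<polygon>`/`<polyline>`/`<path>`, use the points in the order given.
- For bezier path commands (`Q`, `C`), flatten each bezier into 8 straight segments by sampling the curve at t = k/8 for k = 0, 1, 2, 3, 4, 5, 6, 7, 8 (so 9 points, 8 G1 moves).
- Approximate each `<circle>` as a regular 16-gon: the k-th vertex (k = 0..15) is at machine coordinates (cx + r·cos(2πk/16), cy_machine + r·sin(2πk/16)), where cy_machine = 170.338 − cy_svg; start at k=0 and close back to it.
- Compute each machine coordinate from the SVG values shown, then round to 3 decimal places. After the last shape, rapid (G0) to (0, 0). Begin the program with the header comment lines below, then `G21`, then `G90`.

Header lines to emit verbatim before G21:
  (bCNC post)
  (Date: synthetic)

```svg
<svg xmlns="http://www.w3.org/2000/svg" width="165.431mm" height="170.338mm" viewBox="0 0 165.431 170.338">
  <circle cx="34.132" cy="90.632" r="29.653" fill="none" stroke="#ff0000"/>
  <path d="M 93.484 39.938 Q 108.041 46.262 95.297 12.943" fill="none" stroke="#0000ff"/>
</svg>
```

(bCNC post)
(Date: synthetic)
G21
G90
G0 X63.785 Y79.706
M3 S167
G1 X61.528 Y91.054 F3866
G1 X55.100 Y100.674
G1 X45.480 Y107.102
G1 X34.132 Y109.359
G1 X22.784 Y107.102
G1 X13.164 Y100.674
G1 X6.736 Y91.054
G1 X4.479 Y79.706
G1 X6.736 Y68.358
G1 X13.164 Y58.738
G1 X22.784 Y52.310
G1 X34.132 Y50.053
G1 X45.480 Y52.310
G1 X55.100 Y58.738
G1 X61.528 Y68.358
G1 X63.785 Y79.706
M5
G0 X93.484 Y130.400
M3 S631
G1 X96.697 Y129.438 F2568
G1 X99.056 Y129.716
G1 X100.563 Y131.232
G1 X101.216 Y133.987
G1 X101.016 Y137.981
G1 X99.963 Y143.213
G1 X98.056 Y149.685
G1 X95.297 Y157.395
M5
G0 X0.000 Y0.000

1 u = 1 mm; y_m = 170.338 − y.

[1] `<circle>` circle, #ff0000→engrave S167 F3866: (63.785,79.706) → (61.528,91.054) → (55.100,100.674) → (45.480,107.102) → (34.132,109.359) → (22.784,107.102) → (13.164,100.674) → (6.736,91.054) → (4.479,79.706) → (6.736,68.358) → (13.164,58.738) → (22.784,52.310) → (34.132,50.053) → (45.480,52.310) → (55.100,58.738) → (61.528,68.358) → (63.785,79.706) (closed)

[2] `<path>` quadratic bezier, #0000ff→score S631 F2568: (93.484,130.400) → (96.697,129.438) → (99.056,129.716) → (100.563,131.232) → (101.216,133.987) → (101.016,137.981) → (99.963,143.213) → (98.056,149.685) → (95.297,157.395)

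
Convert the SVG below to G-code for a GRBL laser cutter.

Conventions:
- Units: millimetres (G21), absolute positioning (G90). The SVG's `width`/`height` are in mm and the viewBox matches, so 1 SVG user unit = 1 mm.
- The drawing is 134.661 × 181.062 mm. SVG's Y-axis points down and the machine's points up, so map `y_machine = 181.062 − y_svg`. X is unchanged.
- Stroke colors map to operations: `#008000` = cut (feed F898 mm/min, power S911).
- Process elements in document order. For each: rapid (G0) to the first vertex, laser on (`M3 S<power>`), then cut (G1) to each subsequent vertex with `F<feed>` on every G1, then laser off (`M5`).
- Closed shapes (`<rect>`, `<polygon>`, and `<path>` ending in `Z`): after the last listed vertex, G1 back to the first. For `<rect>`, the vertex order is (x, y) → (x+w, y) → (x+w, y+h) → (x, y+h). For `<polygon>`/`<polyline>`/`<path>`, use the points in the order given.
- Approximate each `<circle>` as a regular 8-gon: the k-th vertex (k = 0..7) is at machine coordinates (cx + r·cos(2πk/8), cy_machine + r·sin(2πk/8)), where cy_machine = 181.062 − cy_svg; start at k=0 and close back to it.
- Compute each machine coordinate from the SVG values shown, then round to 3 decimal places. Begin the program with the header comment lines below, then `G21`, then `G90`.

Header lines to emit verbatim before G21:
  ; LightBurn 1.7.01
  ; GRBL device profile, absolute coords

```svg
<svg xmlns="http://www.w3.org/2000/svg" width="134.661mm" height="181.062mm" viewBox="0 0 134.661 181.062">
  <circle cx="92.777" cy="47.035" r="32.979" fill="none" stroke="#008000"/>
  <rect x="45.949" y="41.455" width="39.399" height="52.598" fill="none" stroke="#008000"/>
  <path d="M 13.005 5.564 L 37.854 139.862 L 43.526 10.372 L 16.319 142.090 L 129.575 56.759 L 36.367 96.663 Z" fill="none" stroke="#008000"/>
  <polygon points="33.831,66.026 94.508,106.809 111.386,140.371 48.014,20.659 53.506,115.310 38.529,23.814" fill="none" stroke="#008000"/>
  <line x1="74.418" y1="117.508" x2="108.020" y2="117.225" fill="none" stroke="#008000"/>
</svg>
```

; LightBurn 1.7.01
; GRBL device profile, absolute coords
G21
G90
G0 X125.756 Y134.027
M3 S911
G1 X116.097 Y157.347 F898
G1 X92.777 Y167.006 F898
G1 X69.457 Y157.347 F898
G1 X59.798 Y134.027 F898
G1 X69.457 Y110.707 F898
G1 X92.777 Y101.048 F898
G1 X116.097 Y110.707 F898
G1 X125.756 Y134.027 F898
M5
G0 X45.949 Y139.607
M3 S911
G1 X85.348 Y139.607 F898
G1 X85.348 Y87.009 F898
G1 X45.949 Y87.009 F898
G1 X45.949 Y139.607 F898
M5
G0 X13.005 Y175.498
M3 S911
G1 X37.854 Y41.200 F898
G1 X43.526 Y170.690 F898
G1 X16.319 Y38.972 F898
G1 X129.575 Y124.303 F898
G1 X36.367 Y84.399 F898
G1 X13.005 Y175.498 F898
M5
G0 X33.831 Y115.036
M3 S911
G1 X94.508 Y74.253 F898
G1 X111.386 Y40.691 F898
G1 X48.014 Y160.403 F898
G1 X53.506 Y65.752 F898
G1 X38.529 Y157.248 F898
G1 X33.831 Y115.036 F898
M5
G0 X74.418 Y63.554
M3 S911
G1 X108.020 Y63.837 F898
M5

1 u = 1 mm; y_m = 181.062 − y.

[1] `<circle>` circle, #008000→cut S911 F898: (125.756,134.027) → (116.097,157.347) → (92.777,167.006) → (69.457,157.347) → (59.798,134.027) → (69.457,110.707) → (92.777,101.048) → (116.097,110.707) → (125.756,134.027) (closed)

[2] `<rect>` rectangle, #008000→cut S911 F898: (45.949,139.607) → (85.348,139.607) → (85.348,87.009) → (45.949,87.009) → (45.949,139.607) (closed)

[3] `<path>` closed polygon, #008000→cut S911 F898: (13.005,175.498) → (37.854,41.200) → (43.526,170.690) → (16.319,38.972) → (129.575,124.303) → (36.367,84.399) → (13.005,175.498) (closed)

[4] `<polygon>` closed polygon, #008000→cut S911 F898: (33.831,115.036) → (94.508,74.253) → (111.386,40.691) → (48.014,160.403) → (53.506,65.752) → (38.529,157.248) → (33.831,115.036) (closed)

[5] `<line>` line segment, #008000→cut S911 F898: (74.418,63.554) → (108.020,63.837)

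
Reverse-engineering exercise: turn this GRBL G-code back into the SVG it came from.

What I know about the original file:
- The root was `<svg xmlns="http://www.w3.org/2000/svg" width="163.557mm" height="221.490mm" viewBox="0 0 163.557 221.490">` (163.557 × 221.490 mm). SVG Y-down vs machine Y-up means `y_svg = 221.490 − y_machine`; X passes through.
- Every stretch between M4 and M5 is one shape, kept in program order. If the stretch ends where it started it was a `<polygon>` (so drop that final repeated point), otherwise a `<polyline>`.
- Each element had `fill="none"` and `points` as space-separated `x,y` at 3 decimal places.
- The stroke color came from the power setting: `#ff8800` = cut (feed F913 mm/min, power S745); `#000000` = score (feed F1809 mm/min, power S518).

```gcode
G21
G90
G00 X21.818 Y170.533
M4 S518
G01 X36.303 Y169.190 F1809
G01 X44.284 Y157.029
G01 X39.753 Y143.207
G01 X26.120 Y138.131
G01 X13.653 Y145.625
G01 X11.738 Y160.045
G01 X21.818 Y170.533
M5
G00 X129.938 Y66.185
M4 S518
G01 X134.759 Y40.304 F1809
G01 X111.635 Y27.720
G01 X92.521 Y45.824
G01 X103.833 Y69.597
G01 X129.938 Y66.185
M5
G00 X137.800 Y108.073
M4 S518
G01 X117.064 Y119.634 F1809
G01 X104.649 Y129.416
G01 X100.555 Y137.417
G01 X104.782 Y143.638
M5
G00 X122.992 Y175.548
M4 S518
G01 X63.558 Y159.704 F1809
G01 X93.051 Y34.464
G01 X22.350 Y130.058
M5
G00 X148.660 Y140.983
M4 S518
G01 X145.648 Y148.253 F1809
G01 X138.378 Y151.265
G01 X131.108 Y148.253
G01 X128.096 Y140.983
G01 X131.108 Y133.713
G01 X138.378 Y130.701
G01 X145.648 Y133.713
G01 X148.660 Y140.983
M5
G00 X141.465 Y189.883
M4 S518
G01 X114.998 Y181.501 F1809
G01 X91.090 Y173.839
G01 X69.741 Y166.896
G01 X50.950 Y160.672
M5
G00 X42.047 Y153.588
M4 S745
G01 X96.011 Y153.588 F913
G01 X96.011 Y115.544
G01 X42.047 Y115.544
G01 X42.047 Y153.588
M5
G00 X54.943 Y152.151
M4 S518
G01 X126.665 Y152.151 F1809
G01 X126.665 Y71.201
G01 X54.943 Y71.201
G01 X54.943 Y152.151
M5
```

Each laser-on run becomes one SVG element. Flip Y back into SVG space with y_svg = 221.490 − y_machine.

Run 1: S518 ⇒ score layer `#000000`. The run returns to its start, so emit a `<polygon>` with points (Y-flipped): 21.818,50.957 36.303,52.300 44.284,64.461 39.753,78.283 26.120,83.359 13.653,75.865 11.738,61.445.

Run 2: power S518 maps to stroke `#000000` (score). The run returns to its start, so emit a `<polygon>` with points (Y-flipped): 129.938,155.305 134.759,181.186 111.635,193.770 92.521,175.666 103.833,151.893.

Run 3: S518 ⇒ score layer `#000000`. The run is open, so emit a `<polyline>` with points (Y-flipped): 137.800,113.417 117.064,101.856 104.649,92.074 100.555,84.073 104.782,77.852.

Run 4: S518 ⇒ score layer `#000000`. The run is open, so emit a `<polyline>` with points (Y-flipped): 122.992,45.942 63.558,61.786 93.051,187.026 22.350,91.432.

Run 5: S518 ⇒ score layer `#000000`. The run returns to its start, so emit a `<polygon>` with points (Y-flipped): 148.660,80.507 145.648,73.237 138.378,70.225 131.108,73.237 128.096,80.507 131.108,87.777 138.378,90.789 145.648,87.777.

Run 6: S518 ⇒ score layer `#000000`. The run is open, so emit a `<polyline>` with points (Y-flipped): 141.465,31.607 114.998,39.989 91.090,47.651 69.741,54.594 50.950,60.818.

Run 7: the run's S745 means `#ff8800` (cut). The run returns to its start, so emit a `<polygon>` with points (Y-flipped): 42.047,67.902 96.011,67.902 96.011,105.946 42.047,105.946.

Run 8: S518 ⇒ score layer `#000000`. The run returns to its start, so emit a `<polygon>` with points (Y-flipped): 54.943,69.339 126.665,69.339 126.665,150.289 54.943,150.289.

<svg xmlns="http://www.w3.org/2000/svg" width="163.557mm" height="221.490mm" viewBox="0 0 163.557 221.490">
  <polygon points="21.818,50.957 36.303,52.300 44.284,64.461 39.753,78.283 26.120,83.359 13.653,75.865 11.738,61.445" fill="none" stroke="#000000"/>
  <polygon points="129.938,155.305 134.759,181.186 111.635,193.770 92.521,175.666 103.833,151.893" fill="none" stroke="#000000"/>
  <polyline points="137.800,113.417 117.064,101.856 104.649,92.074 100.555,84.073 104.782,77.852" fill="none" stroke="#000000"/>
  <polyline points="122.992,45.942 63.558,61.786 93.051,187.026 22.350,91.432" fill="none" stroke="#000000"/>
  <polygon points="148.660,80.507 145.648,73.237 138.378,70.225 131.108,73.237 128.096,80.507 131.108,87.777 138.378,90.789 145.648,87.777" fill="none" stroke="#000000"/>
  <polyline points="141.465,31.607 114.998,39.989 91.090,47.651 69.741,54.594 50.950,60.818" fill="none" stroke="#000000"/>
  <polygon points="42.047,67.902 96.011,67.902 96.011,105.946 42.047,105.946" fill="none" stroke="#ff8800"/>
  <polygon points="54.943,69.339 126.665,69.339 126.665,150.289 54.943,150.289" fill="none" stroke="#000000"/>
</svg>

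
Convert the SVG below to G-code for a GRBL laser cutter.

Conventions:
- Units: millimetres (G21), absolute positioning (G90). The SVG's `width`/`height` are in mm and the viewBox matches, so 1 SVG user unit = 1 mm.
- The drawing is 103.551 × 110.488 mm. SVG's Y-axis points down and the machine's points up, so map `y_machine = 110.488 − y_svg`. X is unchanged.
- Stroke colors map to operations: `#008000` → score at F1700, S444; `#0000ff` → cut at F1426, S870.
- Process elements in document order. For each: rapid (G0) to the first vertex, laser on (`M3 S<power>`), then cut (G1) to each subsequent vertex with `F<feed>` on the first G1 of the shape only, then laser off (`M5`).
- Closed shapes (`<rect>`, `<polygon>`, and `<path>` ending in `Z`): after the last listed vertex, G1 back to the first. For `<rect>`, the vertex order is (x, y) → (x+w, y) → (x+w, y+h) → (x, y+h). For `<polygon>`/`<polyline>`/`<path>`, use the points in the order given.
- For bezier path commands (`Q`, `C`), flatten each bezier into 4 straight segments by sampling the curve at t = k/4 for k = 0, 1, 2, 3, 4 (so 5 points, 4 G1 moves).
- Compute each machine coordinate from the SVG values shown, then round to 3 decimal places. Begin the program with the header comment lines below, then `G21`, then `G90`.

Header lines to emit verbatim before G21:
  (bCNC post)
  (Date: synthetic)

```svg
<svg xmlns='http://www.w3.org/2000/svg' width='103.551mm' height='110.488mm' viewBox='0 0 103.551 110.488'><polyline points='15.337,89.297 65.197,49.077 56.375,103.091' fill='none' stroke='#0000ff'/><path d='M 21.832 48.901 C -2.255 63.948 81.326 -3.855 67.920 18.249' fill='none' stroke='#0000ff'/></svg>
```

viewBox `0 0 103.551 110.488` with mm width/height → 1 unit = 1 mm. Flip: y_m = 110.488 − y_svg.

**Shape 1** — `<polyline>` open polyline, stroke `#0000ff` → cut (S870, F1426). Machine vertices: (15.337,21.191) → (65.197,61.411) → (56.375,7.397). Open path.

**Shape 2** — `<path>` cubic bezier, stroke `#0000ff` → cut (S870, F1426). Control points (SVG): P0=(21.832,48.901), P1=(-2.255,63.948), P2=(81.326,-3.855), P3=(67.920,18.249); sampled at t=k/4. Machine vertices: (21.832,61.587) → (20.757,63.137) → (40.871,79.559) → (62.987,94.659) → (67.920,92.239). Open path.

(bCNC post)
(Date: synthetic)
G21
G90
G0 X15.337 Y21.191
M3 S870
G1 X65.197 Y61.411 F1426
G1 X56.375 Y7.397
M5
G0 X21.832 Y61.587
M3 S870
G1 X20.757 Y63.137 F1426
G1 X40.871 Y79.559
G1 X62.987 Y94.659
G1 X67.920 Y92.239
M5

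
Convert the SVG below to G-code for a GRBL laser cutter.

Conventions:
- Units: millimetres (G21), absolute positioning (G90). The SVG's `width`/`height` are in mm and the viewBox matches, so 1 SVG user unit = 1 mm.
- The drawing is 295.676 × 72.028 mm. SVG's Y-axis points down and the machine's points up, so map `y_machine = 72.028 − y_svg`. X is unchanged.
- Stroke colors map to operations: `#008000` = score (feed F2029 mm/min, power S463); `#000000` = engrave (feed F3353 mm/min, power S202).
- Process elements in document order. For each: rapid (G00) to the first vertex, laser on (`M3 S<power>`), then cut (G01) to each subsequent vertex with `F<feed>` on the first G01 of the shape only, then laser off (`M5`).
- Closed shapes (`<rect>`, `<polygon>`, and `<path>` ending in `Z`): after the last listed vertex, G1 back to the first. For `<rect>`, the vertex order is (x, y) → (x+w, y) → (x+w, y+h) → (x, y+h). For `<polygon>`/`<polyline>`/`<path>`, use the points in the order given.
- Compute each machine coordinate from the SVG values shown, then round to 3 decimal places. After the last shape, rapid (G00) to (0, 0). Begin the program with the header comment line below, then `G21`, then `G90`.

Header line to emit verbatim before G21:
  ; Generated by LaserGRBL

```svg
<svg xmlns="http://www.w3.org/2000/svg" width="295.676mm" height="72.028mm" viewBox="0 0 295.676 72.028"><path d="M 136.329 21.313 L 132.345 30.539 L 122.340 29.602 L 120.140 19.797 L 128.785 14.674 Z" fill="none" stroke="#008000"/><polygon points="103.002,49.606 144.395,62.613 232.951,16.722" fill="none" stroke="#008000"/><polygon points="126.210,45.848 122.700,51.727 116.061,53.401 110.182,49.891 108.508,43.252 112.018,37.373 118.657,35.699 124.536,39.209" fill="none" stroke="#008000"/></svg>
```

viewBox `0 0 295.676 72.028` with mm width/height → 1 unit = 1 mm. Flip: y_m = 72.028 − y_svg.

**Shape 1** — `<path>` regular polygon, stroke `#008000` → score (S463, F2029). Machine vertices: (136.329,50.715) → (132.345,41.489) → (122.340,42.426) → (120.140,52.231) → (128.785,57.354) → (136.329,50.715). Closed: final G1 returns to the first vertex.

**Shape 2** — `<polygon>` closed polygon, stroke `#008000` → score (S463, F2029). Machine vertices: (103.002,22.422) → (144.395,9.415) → (232.951,55.306) → (103.002,22.422). Closed: final G1 returns to the first vertex.

**Shape 3** — `<polygon>` regular polygon, stroke `#008000` → score (S463, F2029). Machine vertices: (126.210,26.180) → (122.700,20.301) → (116.061,18.627) → (110.182,22.137) → (108.508,28.776) → (112.018,34.655) → (118.657,36.329) → (124.536,32.819) → (126.210,26.180). Closed: final G1 returns to the first vertex.

; Generated by LaserGRBL
G21
G90
G00 X136.329 Y50.715
M3 S463
G01 X132.345 Y41.489 F2029
G01 X122.340 Y42.426
G01 X120.140 Y52.231
G01 X128.785 Y57.354
G01 X136.329 Y50.715
M5
G00 X103.002 Y22.422
M3 S463
G01 X144.395 Y9.415 F2029
G01 X232.951 Y55.306
G01 X103.002 Y22.422
M5
G00 X126.210 Y26.180
M3 S463
G01 X122.700 Y20.301 F2029
G01 X116.061 Y18.627
G01 X110.182 Y22.137
G01 X108.508 Y28.776
G01 X112.018 Y34.655
G01 X118.657 Y36.329
G01 X124.536 Y32.819
G01 X126.210 Y26.180
M5
G00 X0.000 Y0.000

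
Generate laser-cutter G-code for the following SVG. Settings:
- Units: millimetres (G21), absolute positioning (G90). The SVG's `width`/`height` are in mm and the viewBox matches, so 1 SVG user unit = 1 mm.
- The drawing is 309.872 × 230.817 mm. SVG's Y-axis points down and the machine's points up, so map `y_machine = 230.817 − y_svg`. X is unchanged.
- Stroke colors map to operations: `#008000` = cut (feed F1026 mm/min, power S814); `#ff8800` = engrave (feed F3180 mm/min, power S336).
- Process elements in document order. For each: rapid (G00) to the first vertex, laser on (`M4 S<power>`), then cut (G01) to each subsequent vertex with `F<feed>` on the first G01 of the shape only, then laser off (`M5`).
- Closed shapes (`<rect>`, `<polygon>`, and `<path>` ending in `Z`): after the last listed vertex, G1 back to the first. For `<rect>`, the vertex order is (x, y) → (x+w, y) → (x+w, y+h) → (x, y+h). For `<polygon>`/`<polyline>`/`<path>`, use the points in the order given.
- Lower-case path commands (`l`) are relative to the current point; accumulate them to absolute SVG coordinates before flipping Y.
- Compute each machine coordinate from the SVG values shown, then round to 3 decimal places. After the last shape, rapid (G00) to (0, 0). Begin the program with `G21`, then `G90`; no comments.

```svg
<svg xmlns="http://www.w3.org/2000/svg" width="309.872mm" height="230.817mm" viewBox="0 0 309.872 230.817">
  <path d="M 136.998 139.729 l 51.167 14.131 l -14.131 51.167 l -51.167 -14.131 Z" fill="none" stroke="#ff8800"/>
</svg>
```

G21
G90
G00 X136.998 Y91.088
M4 S336
G01 X188.165 Y76.957 F3180
G01 X174.034 Y25.790
G01 X122.867 Y39.921
G01 X136.998 Y91.088
M5
G00 X0.000 Y0.000

viewBox `0 0 309.872 230.817` with mm width/height → 1 unit = 1 mm. Flip: y_m = 230.817 − y_svg.

**Shape 1** — `<path>` regular polygon, stroke `#ff8800` → engrave (S336, F3180). Machine vertices: (136.998,91.088) → (188.165,76.957) → (174.034,25.790) → (122.867,39.921) → (136.998,91.088). Closed: final G1 returns to the first vertex.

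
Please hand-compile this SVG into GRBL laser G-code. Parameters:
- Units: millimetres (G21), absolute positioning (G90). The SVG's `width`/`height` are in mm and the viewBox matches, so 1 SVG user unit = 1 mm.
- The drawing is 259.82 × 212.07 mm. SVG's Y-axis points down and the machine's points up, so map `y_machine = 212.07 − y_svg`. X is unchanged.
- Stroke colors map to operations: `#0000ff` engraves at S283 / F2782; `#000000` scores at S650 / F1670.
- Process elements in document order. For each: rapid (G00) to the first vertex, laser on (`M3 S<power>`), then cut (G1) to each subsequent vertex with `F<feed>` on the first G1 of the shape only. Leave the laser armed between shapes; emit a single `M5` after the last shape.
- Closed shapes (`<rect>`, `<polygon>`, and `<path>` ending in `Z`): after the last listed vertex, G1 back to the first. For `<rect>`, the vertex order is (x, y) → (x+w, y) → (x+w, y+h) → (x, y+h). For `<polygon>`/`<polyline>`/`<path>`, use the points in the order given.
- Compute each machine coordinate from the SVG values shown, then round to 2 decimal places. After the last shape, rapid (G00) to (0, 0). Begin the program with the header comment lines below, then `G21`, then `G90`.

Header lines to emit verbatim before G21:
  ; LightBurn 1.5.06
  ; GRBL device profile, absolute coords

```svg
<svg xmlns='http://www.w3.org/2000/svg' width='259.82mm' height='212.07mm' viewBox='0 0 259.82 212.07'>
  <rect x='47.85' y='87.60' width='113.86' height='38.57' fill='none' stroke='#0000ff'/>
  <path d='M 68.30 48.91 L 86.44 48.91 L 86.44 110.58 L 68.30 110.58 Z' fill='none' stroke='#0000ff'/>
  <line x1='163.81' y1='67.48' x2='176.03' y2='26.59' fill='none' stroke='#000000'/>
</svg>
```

; LightBurn 1.5.06
; GRBL device profile, absolute coords
G21
G90
G00 X47.85 Y124.47
M3 S283
G1 X161.71 Y124.47 F2782
G1 X161.71 Y85.90
G1 X47.85 Y85.90
G1 X47.85 Y124.47
G00 X68.30 Y163.16
M3 S283
G1 X86.44 Y163.16 F2782
G1 X86.44 Y101.49
G1 X68.30 Y101.49
G1 X68.30 Y163.16
G00 X163.81 Y144.59
M3 S650
G1 X176.03 Y185.48 F1670
M5
G00 X0.00 Y0.00

1 u = 1 mm; y_m = 212.07 − y.

[1] `<rect>` rectangle, #0000ff→engrave S283 F2782: (47.85,124.47) → (161.71,124.47) → (161.71,85.90) → (47.85,85.90) → (47.85,124.47) (closed)

[2] `<path>` rectangle, #0000ff→engrave S283 F2782: (68.30,163.16) → (86.44,163.16) → (86.44,101.49) → (68.30,101.49) → (68.30,163.16) (closed)

[3] `<line>` line segment, #000000→score S650 F1670: (163.81,144.59) → (176.03,185.48)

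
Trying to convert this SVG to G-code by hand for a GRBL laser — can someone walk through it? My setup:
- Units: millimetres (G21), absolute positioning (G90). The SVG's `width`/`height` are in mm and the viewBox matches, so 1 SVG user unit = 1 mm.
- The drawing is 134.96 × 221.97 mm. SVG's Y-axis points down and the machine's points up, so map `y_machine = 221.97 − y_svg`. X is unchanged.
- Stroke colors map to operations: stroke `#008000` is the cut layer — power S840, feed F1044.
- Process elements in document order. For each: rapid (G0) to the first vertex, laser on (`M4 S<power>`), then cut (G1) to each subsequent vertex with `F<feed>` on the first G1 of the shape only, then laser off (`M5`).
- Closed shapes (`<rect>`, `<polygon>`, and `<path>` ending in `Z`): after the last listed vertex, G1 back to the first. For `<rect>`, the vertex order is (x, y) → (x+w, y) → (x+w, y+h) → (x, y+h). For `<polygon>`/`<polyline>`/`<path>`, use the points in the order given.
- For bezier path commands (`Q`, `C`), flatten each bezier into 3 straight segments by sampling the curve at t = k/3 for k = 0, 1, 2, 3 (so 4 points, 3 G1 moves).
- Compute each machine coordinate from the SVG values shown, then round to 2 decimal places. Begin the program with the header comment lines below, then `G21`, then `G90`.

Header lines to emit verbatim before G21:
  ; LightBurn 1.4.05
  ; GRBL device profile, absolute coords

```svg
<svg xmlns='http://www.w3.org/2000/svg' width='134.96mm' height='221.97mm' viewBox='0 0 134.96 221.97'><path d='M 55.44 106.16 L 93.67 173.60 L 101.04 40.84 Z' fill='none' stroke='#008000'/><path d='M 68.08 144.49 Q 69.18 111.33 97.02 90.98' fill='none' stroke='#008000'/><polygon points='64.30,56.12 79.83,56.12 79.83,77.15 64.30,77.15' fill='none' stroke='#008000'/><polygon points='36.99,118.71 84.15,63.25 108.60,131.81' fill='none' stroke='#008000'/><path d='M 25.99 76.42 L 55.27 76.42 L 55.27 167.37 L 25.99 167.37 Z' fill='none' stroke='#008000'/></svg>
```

Since the viewBox matches the mm dimensions, user units are millimetres directly. The only transform is the Y-flip y_m = 221.97 − y_svg.

Shape 1 is a closed polygon drawn with `<path>`. Its stroke #008000 means cut at S840, F1044. After flipping Y the toolpath is (55.44,115.81) → (93.67,48.37) → (101.04,181.13) → (55.44,115.81), returning to the start.

Shape 2 is a quadratic bezier drawn with `<path>`. Its stroke #008000 means cut at S840, F1044. After flipping Y the toolpath is (68.08,77.48) → (71.78,98.16) → (81.43,116.00) → (97.02,130.99).

Shape 3 is a rectangle drawn with `<polygon>`. Its stroke #008000 means cut at S840, F1044. After flipping Y the toolpath is (64.30,165.85) → (79.83,165.85) → (79.83,144.82) → (64.30,144.82) → (64.30,165.85), returning to the start.

Shape 4 is a regular polygon drawn with `<polygon>`. Its stroke #008000 means cut at S840, F1044. After flipping Y the toolpath is (36.99,103.26) → (84.15,158.72) → (108.60,90.16) → (36.99,103.26), returning to the start.

Shape 5 is a rectangle drawn with `<path>`. Its stroke #008000 means cut at S840, F1044. After flipping Y the toolpath is (25.99,145.55) → (55.27,145.55) → (55.27,54.60) → (25.99,54.60) → (25.99,145.55), returning to the start.

; LightBurn 1.4.05
; GRBL device profile, absolute coords
G21
G90
G0 X55.44 Y115.81
M4 S840
G1 X93.67 Y48.37 F1044
G1 X101.04 Y181.13
G1 X55.44 Y115.81
M5
G0 X68.08 Y77.48
M4 S840
G1 X71.78 Y98.16 F1044
G1 X81.43 Y116.00
G1 X97.02 Y130.99
M5
G0 X64.30 Y165.85
M4 S840
G1 X79.83 Y165.85 F1044
G1 X79.83 Y144.82
G1 X64.30 Y144.82
G1 X64.30 Y165.85
M5
G0 X36.99 Y103.26
M4 S840
G1 X84.15 Y158.72 F1044
G1 X108.60 Y90.16
G1 X36.99 Y103.26
M5
G0 X25.99 Y145.55
M4 S840
G1 X55.27 Y145.55 F1044
G1 X55.27 Y54.60
G1 X25.99 Y54.60
G1 X25.99 Y145.55
M5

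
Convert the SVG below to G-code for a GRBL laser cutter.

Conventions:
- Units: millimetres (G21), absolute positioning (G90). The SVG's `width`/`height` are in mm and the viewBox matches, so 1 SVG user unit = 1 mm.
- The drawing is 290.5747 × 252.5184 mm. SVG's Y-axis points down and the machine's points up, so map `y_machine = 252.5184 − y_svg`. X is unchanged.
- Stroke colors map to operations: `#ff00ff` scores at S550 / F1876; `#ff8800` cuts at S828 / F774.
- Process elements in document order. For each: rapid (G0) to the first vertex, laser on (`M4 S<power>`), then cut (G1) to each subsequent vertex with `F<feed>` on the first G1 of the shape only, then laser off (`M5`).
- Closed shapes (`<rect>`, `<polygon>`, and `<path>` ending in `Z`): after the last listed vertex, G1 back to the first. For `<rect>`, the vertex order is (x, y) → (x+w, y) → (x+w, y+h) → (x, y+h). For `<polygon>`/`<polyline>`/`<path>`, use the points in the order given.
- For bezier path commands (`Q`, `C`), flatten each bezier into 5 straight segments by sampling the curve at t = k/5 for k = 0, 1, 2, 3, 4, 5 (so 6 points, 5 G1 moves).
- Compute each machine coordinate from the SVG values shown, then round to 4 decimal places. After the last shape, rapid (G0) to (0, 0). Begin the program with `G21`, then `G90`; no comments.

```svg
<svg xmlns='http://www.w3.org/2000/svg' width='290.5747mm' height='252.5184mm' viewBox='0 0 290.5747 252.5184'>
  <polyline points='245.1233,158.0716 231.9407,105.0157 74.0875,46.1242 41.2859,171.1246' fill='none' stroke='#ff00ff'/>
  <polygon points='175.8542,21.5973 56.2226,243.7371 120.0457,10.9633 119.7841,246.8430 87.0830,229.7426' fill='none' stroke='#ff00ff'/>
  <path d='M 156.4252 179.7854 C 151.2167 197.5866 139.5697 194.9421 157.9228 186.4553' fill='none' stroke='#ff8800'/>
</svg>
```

viewBox `0 0 290.5747 252.5184` with mm width/height → 1 unit = 1 mm. Flip: y_m = 252.5184 − y_svg.

**Shape 1** — `<polyline>` open polyline, stroke `#ff00ff` → score (S550, F1876). Machine vertices: (245.1233,94.4468) → (231.9407,147.5027) → (74.0875,206.3942) → (41.2859,81.3938). Open path.

**Shape 2** — `<polygon>` closed polygon, stroke `#ff00ff` → score (S550, F1876). Machine vertices: (175.8542,230.9211) → (56.2226,8.7813) → (120.0457,241.5551) → (119.7841,5.6754) → (87.0830,22.7758) → (175.8542,230.9211). Closed: final G1 returns to the first vertex.

**Shape 3** — `<path>` cubic bezier, stroke `#ff8800` → cut (S828, F774). Control points (SVG): P0=(156.4252,179.7854), P1=(151.2167,197.5866), P2=(139.5697,194.9421), P3=(157.9228,186.4553); sampled at t=k/5. Machine vertices: (156.4252,72.7330) → (152.8190,64.3889) → (149.4166,60.2509) → (147.9671,59.6179) → (150.2194,61.7889) → (157.9228,66.0631). Open path.

G21
G90
G0 X245.1233 Y94.4468
M4 S550
G1 X231.9407 Y147.5027 F1876
G1 X74.0875 Y206.3942
G1 X41.2859 Y81.3938
M5
G0 X175.8542 Y230.9211
M4 S550
G1 X56.2226 Y8.7813 F1876
G1 X120.0457 Y241.5551
G1 X119.7841 Y5.6754
G1 X87.0830 Y22.7758
G1 X175.8542 Y230.9211
M5
G0 X156.4252 Y72.7330
M4 S828
G1 X152.8190 Y64.3889 F774
G1 X149.4166 Y60.2509
G1 X147.9671 Y59.6179
G1 X150.2194 Y61.7889
G1 X157.9228 Y66.0631
M5
G0 X0.0000 Y0.0000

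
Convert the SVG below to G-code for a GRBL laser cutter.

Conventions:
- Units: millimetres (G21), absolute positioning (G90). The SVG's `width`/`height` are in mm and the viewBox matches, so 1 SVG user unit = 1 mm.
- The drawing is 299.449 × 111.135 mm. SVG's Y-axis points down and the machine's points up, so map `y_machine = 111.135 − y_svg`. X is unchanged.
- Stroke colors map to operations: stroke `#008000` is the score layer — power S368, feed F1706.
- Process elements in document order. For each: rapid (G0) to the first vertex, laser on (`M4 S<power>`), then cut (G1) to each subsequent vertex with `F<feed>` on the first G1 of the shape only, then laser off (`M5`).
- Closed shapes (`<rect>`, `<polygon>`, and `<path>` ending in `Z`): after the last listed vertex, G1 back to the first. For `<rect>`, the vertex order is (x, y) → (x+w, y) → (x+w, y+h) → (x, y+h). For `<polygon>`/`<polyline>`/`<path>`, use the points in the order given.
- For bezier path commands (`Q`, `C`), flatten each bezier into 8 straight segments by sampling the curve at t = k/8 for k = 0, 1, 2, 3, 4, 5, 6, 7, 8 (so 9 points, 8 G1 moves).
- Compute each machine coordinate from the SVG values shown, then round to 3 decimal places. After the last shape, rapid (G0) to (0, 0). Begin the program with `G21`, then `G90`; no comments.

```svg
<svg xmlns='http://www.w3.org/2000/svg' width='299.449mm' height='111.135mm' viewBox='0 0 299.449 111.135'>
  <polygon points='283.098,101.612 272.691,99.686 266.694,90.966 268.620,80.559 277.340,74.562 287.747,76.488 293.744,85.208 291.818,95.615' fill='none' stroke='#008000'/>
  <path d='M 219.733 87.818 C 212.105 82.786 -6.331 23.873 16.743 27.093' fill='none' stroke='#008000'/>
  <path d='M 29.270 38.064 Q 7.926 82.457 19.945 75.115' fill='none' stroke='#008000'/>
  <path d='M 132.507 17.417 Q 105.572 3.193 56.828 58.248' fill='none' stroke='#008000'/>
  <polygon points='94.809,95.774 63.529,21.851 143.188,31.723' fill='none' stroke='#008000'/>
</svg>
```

G21
G90
G0 X283.098 Y9.523
M4 S368
G1 X272.691 Y11.449 F1706
G1 X266.694 Y20.169
G1 X268.620 Y30.576
G1 X277.340 Y36.573
G1 X287.747 Y34.647
G1 X293.744 Y25.927
G1 X291.818 Y15.520
G1 X283.098 Y9.523
M5
G0 X219.733 Y23.317
M4 S368
G1 X207.874 Y27.503 F1706
G1 X181.553 Y35.381
G1 X146.070 Y45.591
G1 X106.725 Y56.774
G1 X68.819 Y67.570
G1 X37.653 Y76.620
G1 X18.528 Y82.564
G1 X16.743 Y84.042
M5
G0 X29.270 Y73.071
M4 S368
G1 X24.455 Y62.781 F1706
G1 X20.683 Y54.108
G1 X17.954 Y47.051
G1 X16.267 Y41.612
G1 X15.622 Y37.789
G1 X16.021 Y35.582
G1 X17.462 Y34.993
G1 X19.945 Y36.020
M5
G0 X132.507 Y93.718
M4 S368
G1 X125.432 Y96.192 F1706
G1 X117.676 Y96.500
G1 X109.239 Y94.644
G1 X100.120 Y90.622
G1 X90.319 Y84.436
G1 X79.837 Y76.085
G1 X68.673 Y65.568
G1 X56.828 Y52.887
M5
G0 X94.809 Y15.361
M4 S368
G1 X63.529 Y89.284 F1706
G1 X143.188 Y79.412
G1 X94.809 Y15.361
M5
G0 X0.000 Y0.000

1 u = 1 mm; y_m = 111.135 − y.

[1] `<polygon>` regular polygon, #008000→score S368 F1706: (283.098,9.523) → (272.691,11.449) → (266.694,20.169) → (268.620,30.576) → (277.340,36.573) → (287.747,34.647) → (293.744,25.927) → (291.818,15.520) → (283.098,9.523) (closed)

[2] `<path>` cubic bezier, #008000→score S368 F1706: (219.733,23.317) → (207.874,27.503) → (181.553,35.381) → (146.070,45.591) → (106.725,56.774) → (68.819,67.570) → (37.653,76.620) → (18.528,82.564) → (16.743,84.042)

[3] `<path>` quadratic bezier, #008000→score S368 F1706: (29.270,73.071) → (24.455,62.781) → (20.683,54.108) → (17.954,47.051) → (16.267,41.612) → (15.622,37.789) → (16.021,35.582) → (17.462,34.993) → (19.945,36.020)

[4] `<path>` quadratic bezier, #008000→score S368 F1706: (132.507,93.718) → (125.432,96.192) → (117.676,96.500) → (109.239,94.644) → (100.120,90.622) → (90.319,84.436) → (79.837,76.085) → (68.673,65.568) → (56.828,52.887)

[5] `<polygon>` regular polygon, #008000→score S368 F1706: (94.809,15.361) → (63.529,89.284) → (143.188,79.412) → (94.809,15.361) (closed)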